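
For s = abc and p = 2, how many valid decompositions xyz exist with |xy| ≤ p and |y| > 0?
3

For s = 'abc' with pumping length p = 2:

Constraints: |xy| ≤ 2, |y| > 0

Valid decompositions (|xy| ≤ p, |y| ≥ 1):
  • x='', y='a', z='bc'
  • x='a', y='b', z='c'
  • x='', y='ab', z='c'

Total count: 3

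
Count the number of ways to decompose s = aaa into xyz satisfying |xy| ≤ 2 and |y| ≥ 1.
3

For s = 'aaa' with pumping length p = 2:

Constraints: |xy| ≤ 2, |y| > 0

Valid decompositions (|xy| ≤ p, |y| ≥ 1):
  • x='', y='a', z='aa'
  • x='a', y='a', z='a'
  • x='', y='aa', z='a'

Total count: 3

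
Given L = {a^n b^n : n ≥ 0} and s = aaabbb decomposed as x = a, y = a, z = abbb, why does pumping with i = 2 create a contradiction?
xy²z = aaaabbb ∉ L

Pumping with i = 2 replaces y = a by y² = aa:
- Original: s = xyz = aaabbb; aaabbb = a^3 b^3 has equal counts (3 = 3), so it is in L
- Pumped: xy²z = a · aa · abbb = aaaabbb
- aaaabbb has 4 a's and 3 b's; 4 ≠ 3, so it is not in L

The pumping lemma would require xy²z ∈ L, so this decomposition yields a contradiction.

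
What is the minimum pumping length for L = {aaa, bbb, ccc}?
p = 4

For a finite language L, the pumping lemma holds vacuously if p > max|s| for s ∈ L.

The longest string in L = {aaa, bbb, ccc} has length 3.
If p = 4, then no string s ∈ L has |s| ≥ p, so the condition is vacuously true.

The minimum pumping length is p = 4.

Why no smaller p works: for any p ≤ 3, the longest string s ∈ L has |s| = 3 ≥ p, so it would
have to be pumpable; but pumping up (i = 2, 3, ...) produces ever longer strings, which cannot all lie in the
finite language L. So the pumping property fails for every p ≤ 3.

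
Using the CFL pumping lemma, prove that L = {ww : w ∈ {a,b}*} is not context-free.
Assume for contradiction that L is context-free, and let p ≥ 1 be the pumping length given by the pumping lemma for CFLs.
Choose s = a^p b^p a^p b^p. Then s ∈ L (take w = a^p b^p) and |s| = 4p ≥ p.
By the CFL pumping lemma, s = uvxyz for some u, v, x, y, z with |vxy| ≤ p, |vy| ≥ 1, and uv^i xy^i z ∈ L for every i ≥ 0.

Write s as four blocks A₁ B₁ A₂ B₂ with A₁ = A₂ = a^p and B₁ = B₂ = b^p. Since |vxy| ≤ p, the window vxy lies inside at most two adjacent blocks. Take i = 0 and let t = uxz, so |t| = 4p − |vy| with 1 ≤ |vy| ≤ p. If |t| is odd, t ∉ L immediately, so assume |vy| is even (hence |vy| ≥ 2) and |t|/2 = 2p − |vy|/2, which satisfies p ≤ |t|/2 ≤ 2p − 1.

Case 1 (vxy inside A₁B₁): t = a^(p−j) b^(p−l) a^p b^p with j + l = |vy|. The second half of t has length < 2p, so it is a suffix of the trailing a^p b^p and ends in b; the first half is a^(p−j) b^(p−l) a^((j+l)/2), which ends in a because (j+l)/2 ≥ 1. The halves differ, so t ∉ L.

Case 2 (vxy inside B₁A₂, straddling the middle): t = a^p b^(p−j) a^(p−l) b^p with j + l = |vy|. If t = ww, then w is a prefix of t of length ≥ p, so w begins with a^p; and w is a suffix of t of length ≥ p, so w ends with b^p. That forces |w| ≥ 2p, contradicting |w| = |t|/2 ≤ 2p − 1. So t ∉ L.

Case 3 (vxy inside A₂B₂): t = a^p b^p a^(p−j) b^(p−l) with j + l = |vy|. The first half of t is a prefix of a^p b^p, so it begins with a; the second half is b^((j+l)/2) a^(p−j) b^(p−l), which begins with b. The halves differ, so t ∉ L.

In every case uv⁰xy⁰z = uxz ∉ L.

This contradicts the CFL pumping lemma, which requires uv^i xy^i z ∈ L for all i ≥ 0.
Hence L = {ww : w ∈ {a,b}*} is not context-free. ∎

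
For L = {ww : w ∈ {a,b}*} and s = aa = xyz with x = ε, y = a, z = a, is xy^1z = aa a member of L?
Yes

xy¹z = ε · a · a = aa.
aa splits into halves a · a, which are equal, so it is in L (w = a).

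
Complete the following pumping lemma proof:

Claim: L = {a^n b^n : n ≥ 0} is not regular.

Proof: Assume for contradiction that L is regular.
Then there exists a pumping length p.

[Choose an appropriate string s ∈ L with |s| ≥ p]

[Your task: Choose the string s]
s = a^p b^p

This string is in L (has equal a's and b's) and has length 2p ≥ p.
Any decomposition xyz with |xy| ≤ p means y consists only of a's,
so pumping will unbalance the counts.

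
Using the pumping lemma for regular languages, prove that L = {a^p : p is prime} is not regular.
Assume for contradiction that L is regular, and let p ≥ 1 be the pumping length given by the pumping lemma.
Choose a prime q with q ≥ p (one exists because there are infinitely many primes) and let s = a^q. Then s ∈ L and |s| = q ≥ p.
By the pumping lemma, s = xyz for some x, y, z with |xy| ≤ p, |y| ≥ 1, and xy^i z ∈ L for every i ≥ 0.
Here y = a^k for some k with 1 ≤ k ≤ p, and xy^i z = a^(q + (i − 1)k) for every i ≥ 0.

Take i = q + 1: |xy^(q+1) z| = q + qk = q(k + 1).
Both factors satisfy q ≥ 2 and k + 1 ≥ 2, so q(k + 1) is composite, and xy^(q+1) z ∉ L.

This contradicts the pumping lemma, which requires xy^i z ∈ L for all i ≥ 0.
Hence L = {a^p : p is prime} is not regular. ∎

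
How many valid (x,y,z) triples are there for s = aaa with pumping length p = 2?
3

For s = 'aaa' with pumping length p = 2:

Constraints: |xy| ≤ 2, |y| > 0

Valid decompositions (|xy| ≤ p, |y| ≥ 1):
  • x='', y='a', z='aa'
  • x='a', y='a', z='a'
  • x='', y='aa', z='a'

Total count: 3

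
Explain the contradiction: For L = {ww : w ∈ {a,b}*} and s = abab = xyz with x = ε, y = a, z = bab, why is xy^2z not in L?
xy²z = aabab ∉ L

Pumping with i = 2 replaces y = a by y² = aa:
- Original: s = xyz = abab; abab splits into halves ab · ab, which are equal, so it is in L (w = ab)
- Pumped: xy²z = ε · aa · bab = aabab
- aabab has odd length 5, so it cannot be written as ww and is not in L

The pumping lemma would require xy²z ∈ L, so this decomposition yields a contradiction.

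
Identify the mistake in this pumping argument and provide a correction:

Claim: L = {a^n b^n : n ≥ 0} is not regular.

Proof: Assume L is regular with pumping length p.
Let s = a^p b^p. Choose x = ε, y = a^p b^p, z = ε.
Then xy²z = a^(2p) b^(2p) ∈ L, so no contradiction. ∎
Error: The decomposition violates |xy| ≤ p. With y = a^p b^p, |xy| = |y| = 2p > p. (The proof also miscomputes xy²z, which would be a^p b^p a^p b^p rather than a^(2p) b^(2p), and it wrongly treats one harmless decomposition as settling the matter — the prover does not get to choose the decomposition.)

Correction: The pumping lemma requires |xy| ≤ p, and the argument must handle every decomposition satisfying |xy| ≤ p, |y| ≥ 1. Since s starts with p a's, any such y consists only of a's, say y = a^k with k ≥ 1. Then xy²z = a^(p+k) b^p has unequal numbers of a's and b's, so xy²z ∉ L — the required contradiction.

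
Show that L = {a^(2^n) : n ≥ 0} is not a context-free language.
Assume for contradiction that L is context-free, and let p ≥ 1 be the pumping length given by the pumping lemma for CFLs.
Choose s = a^(2^p). Then s ∈ L and |s| = 2^p ≥ p.
By the CFL pumping lemma, s = uvxyz for some u, v, x, y, z with |vxy| ≤ p, |vy| ≥ 1, and uv^i xy^i z ∈ L for every i ≥ 0.
All symbols are a's, so only lengths matter: let k = |vy|, with 1 ≤ k ≤ |vxy| ≤ p < 2^p.

Take i = 2: |uv²xy²z| = 2^p + k, and 2^p < 2^p + k < 2^p + 2^p = 2^(p+1).
So the length lies strictly between consecutive powers of two and is not a power of 2; uv²xy²z ∉ L.

This contradicts the CFL pumping lemma, which requires uv^i xy^i z ∈ L for all i ≥ 0.
Hence L = {a^(2^n) : n ≥ 0} is not context-free. ∎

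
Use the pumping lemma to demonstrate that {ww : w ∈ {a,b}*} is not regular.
Assume for contradiction that L is regular, and let p ≥ 1 be the pumping length given by the pumping lemma.
Choose s = a^p b a^p b. Then s ∈ L (take w = a^p b) and |s| = 2p + 2 ≥ p.
By the pumping lemma, s = xyz for some x, y, z with |xy| ≤ p, |y| ≥ 1, and xy^i z ∈ L for every i ≥ 0.
Since |xy| ≤ p and the first p symbols of s are all a's, y = a^k for some k with 1 ≤ k ≤ p.

Take i = 2: t = xy²z = a^(p + k) b a^p b.
Suppose t = uu for some string u. The string t contains exactly two b's and ends in b, so u contains exactly one b and ends in b; hence u = a^j b for some j, and uu = a^j b a^j b. Comparing with t = a^(p + k) b a^p b forces j = p + k (first block) and j = p (second block), which is impossible since k ≥ 1. So t ∉ L.

This contradicts the pumping lemma, which requires xy^i z ∈ L for all i ≥ 0.
Hence L = {ww : w ∈ {a,b}*} is not regular. ∎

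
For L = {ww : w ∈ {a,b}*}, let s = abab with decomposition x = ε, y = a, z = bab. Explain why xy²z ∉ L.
xy²z = aabab ∉ L

Pumping with i = 2 replaces y = a by y² = aa:
- Original: s = xyz = abab; abab splits into halves ab · ab, which are equal, so it is in L (w = ab)
- Pumped: xy²z = ε · aa · bab = aabab
- aabab has odd length 5, so it cannot be written as ww and is not in L

The pumping lemma would require xy²z ∈ L, so this decomposition yields a contradiction.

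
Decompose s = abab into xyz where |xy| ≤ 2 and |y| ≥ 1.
x = '', y = 'a', z = 'bab'

For s = abab and p = 2, one valid decomposition is:
- x = '' (length 0)
- y = 'a' (length 1)
- z = 'bab' (length 3)

Verification:
- xyz = '' + 'a' + 'bab' = abab ✓
- |xy| = 1 ≤ 2 ✓
- |y| = 1 > 0 ✓

All pumping lemma constraints are satisfied.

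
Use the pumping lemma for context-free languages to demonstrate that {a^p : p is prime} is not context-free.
Assume for contradiction that L is context-free, and let p ≥ 1 be the pumping length given by the pumping lemma for CFLs.
Choose a prime q with q ≥ p and let s = a^q. Then s ∈ L and |s| = q ≥ p.
By the CFL pumping lemma, s = uvxyz for some u, v, x, y, z with |vxy| ≤ p, |vy| ≥ 1, and uv^i xy^i z ∈ L for every i ≥ 0.
All symbols are a's, so only lengths matter: let k = |vy|, with 1 ≤ k ≤ p. Then |uv^i xy^i z| = q + (i − 1)k.

Take i = q + 1: the length is q + qk = q(k + 1).
Both factors satisfy q ≥ 2 and k + 1 ≥ 2, so q(k + 1) is composite and uv^(q+1) xy^(q+1) z ∉ L.

This contradicts the CFL pumping lemma, which requires uv^i xy^i z ∈ L for all i ≥ 0.
Hence L = {a^p : p is prime} is not context-free. ∎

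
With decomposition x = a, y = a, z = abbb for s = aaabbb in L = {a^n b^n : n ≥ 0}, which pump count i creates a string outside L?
i = 0

xy⁰z = a · ε · abbb = aabbb; aabbb has 2 a's and 3 b's; 2 ≠ 3, so it is not in L.
(Other choices also work, e.g. i = 2, 3; only i = 1 is guaranteed to stay in L since xy¹z = s.)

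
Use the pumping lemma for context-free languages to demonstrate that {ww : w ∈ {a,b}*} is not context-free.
Assume for contradiction that L is context-free, and let p ≥ 1 be the pumping length given by the pumping lemma for CFLs.
Choose s = a^p b^p a^p b^p. Then s ∈ L (take w = a^p b^p) and |s| = 4p ≥ p.
By the CFL pumping lemma, s = uvxyz for some u, v, x, y, z with |vxy| ≤ p, |vy| ≥ 1, and uv^i xy^i z ∈ L for every i ≥ 0.

Write s as four blocks A₁ B₁ A₂ B₂ with A₁ = A₂ = a^p and B₁ = B₂ = b^p. Since |vxy| ≤ p, the window vxy lies inside at most two adjacent blocks. Take i = 0 and let t = uxz, so |t| = 4p − |vy| with 1 ≤ |vy| ≤ p. If |t| is odd, t ∉ L immediately, so assume |vy| is even (hence |vy| ≥ 2) and |t|/2 = 2p − |vy|/2, which satisfies p ≤ |t|/2 ≤ 2p − 1.

Case 1 (vxy inside A₁B₁): t = a^(p−j) b^(p−l) a^p b^p with j + l = |vy|. The second half of t has length < 2p, so it is a suffix of the trailing a^p b^p and ends in b; the first half is a^(p−j) b^(p−l) a^((j+l)/2), which ends in a because (j+l)/2 ≥ 1. The halves differ, so t ∉ L.

Case 2 (vxy inside B₁A₂, straddling the middle): t = a^p b^(p−j) a^(p−l) b^p with j + l = |vy|. If t = ww, then w is a prefix of t of length ≥ p, so w begins with a^p; and w is a suffix of t of length ≥ p, so w ends with b^p. That forces |w| ≥ 2p, contradicting |w| = |t|/2 ≤ 2p − 1. So t ∉ L.

Case 3 (vxy inside A₂B₂): t = a^p b^p a^(p−j) b^(p−l) with j + l = |vy|. The first half of t is a prefix of a^p b^p, so it begins with a; the second half is b^((j+l)/2) a^(p−j) b^(p−l), which begins with b. The halves differ, so t ∉ L.

In every case uv⁰xy⁰z = uxz ∉ L.

This contradicts the CFL pumping lemma, which requires uv^i xy^i z ∈ L for all i ≥ 0.
Hence L = {ww : w ∈ {a,b}*} is not context-free. ∎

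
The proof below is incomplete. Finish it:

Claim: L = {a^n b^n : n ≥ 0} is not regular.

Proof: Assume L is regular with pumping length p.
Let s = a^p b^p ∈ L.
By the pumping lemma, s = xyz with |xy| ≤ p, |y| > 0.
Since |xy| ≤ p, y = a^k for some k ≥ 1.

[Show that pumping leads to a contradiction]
Consider xy²z = a^(p+k) b^p.

Since k ≥ 1, we have p + k > p.
So xy²z has more a's than b's: (p+k) a's vs p b's.
This means xy²z ∉ L because a^n b^n requires equal counts.

This contradicts the pumping lemma which states xy²z ∈ L.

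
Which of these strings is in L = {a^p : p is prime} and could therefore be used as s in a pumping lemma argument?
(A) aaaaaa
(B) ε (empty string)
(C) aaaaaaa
(C) aaaaaaa

The pumping lemma is applied to a string s that lies in L, so first check membership of each option:
- (A) aaaaaa has length 6 = 2 × 3, which is not prime, so it is not in L ✗
- (B) ε has length 0, which is not prime, so it is not in L ✗
- (C) aaaaaaa has length 7, which is prime, so it is in L ✓

Only (C) aaaaaaa is in L, so it is the only candidate that could play the role of s.
(In a complete proof one picks s in terms of the pumping length p so that |s| ≥ p is guaranteed; a fixed string like aaaaaaa illustrates the shape of such an s.)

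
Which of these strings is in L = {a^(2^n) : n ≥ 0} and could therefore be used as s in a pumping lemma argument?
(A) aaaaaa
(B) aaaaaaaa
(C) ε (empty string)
(B) aaaaaaaa

The pumping lemma is applied to a string s that lies in L, so first check membership of each option:
- (A) aaaaaa has length 6, strictly between 2^2 = 4 and 2^3 = 8, so it is not in L ✗
- (B) aaaaaaaa has length 8 = 2^3, so it is in L ✓
- (C) ε has length 0, which is not a power of 2, so it is not in L ✗

Only (B) aaaaaaaa is in L, so it is the only candidate that could play the role of s.
(In a complete proof one picks s in terms of the pumping length p so that |s| ≥ p is guaranteed; a fixed string like aaaaaaaa illustrates the shape of such an s.)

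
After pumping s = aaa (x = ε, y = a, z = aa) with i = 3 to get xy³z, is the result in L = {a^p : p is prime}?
Yes

xy³z = ε · aaa · aa = aaaaa.
aaaaa has length 5, which is prime, so it is in L.
(A single pumped string landing in L is not a contradiction by itself; a non-regularity proof needs some i for which xy^i z ∉ L, for every admissible decomposition.)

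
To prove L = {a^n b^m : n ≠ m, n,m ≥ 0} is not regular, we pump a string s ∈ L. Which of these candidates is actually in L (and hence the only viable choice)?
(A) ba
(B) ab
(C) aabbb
(C) aabbb

The pumping lemma is applied to a string s that lies in L, so first check membership of each option:
- (A) ba has an a after a b, so it is not of the form a^n b^m and is not in L ✗
- (B) ab = a^1 b^1 has n = m = 1, so it is not in L ✗
- (C) aabbb = a^2 b^3 with 2 ≠ 3, so it is in L ✓

Only (C) aabbb is in L, so it is the only candidate that could play the role of s.
(In a complete proof one picks s in terms of the pumping length p so that |s| ≥ p is guaranteed; a fixed string like aabbb illustrates the shape of such an s.)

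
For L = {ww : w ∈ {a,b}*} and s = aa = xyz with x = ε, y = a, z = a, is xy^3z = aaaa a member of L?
Yes

xy³z = ε · aaa · a = aaaa.
aaaa splits into halves aa · aa, which are equal, so it is in L (w = aa).
(A single pumped string landing in L is not a contradiction by itself; a non-regularity proof needs some i for which xy^i z ∉ L, for every admissible decomposition.)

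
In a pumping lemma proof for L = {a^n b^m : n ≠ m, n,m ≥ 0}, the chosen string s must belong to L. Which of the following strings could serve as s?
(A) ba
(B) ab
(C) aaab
(C) aaab

The pumping lemma is applied to a string s that lies in L, so first check membership of each option:
- (A) ba has an a after a b, so it is not of the form a^n b^m and is not in L ✗
- (B) ab = a^1 b^1 has n = m = 1, so it is not in L ✗
- (C) aaab = a^3 b^1 with 3 ≠ 1, so it is in L ✓

Only (C) aaab is in L, so it is the only candidate that could play the role of s.
(In a complete proof one picks s in terms of the pumping length p so that |s| ≥ p is guaranteed; a fixed string like aaab illustrates the shape of such an s.)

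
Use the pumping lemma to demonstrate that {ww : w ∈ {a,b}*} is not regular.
Assume for contradiction that L is regular, and let p ≥ 1 be the pumping length given by the pumping lemma.
Choose s = a^p b a^p b. Then s ∈ L (take w = a^p b) and |s| = 2p + 2 ≥ p.
By the pumping lemma, s = xyz for some x, y, z with |xy| ≤ p, |y| ≥ 1, and xy^i z ∈ L for every i ≥ 0.
Since |xy| ≤ p and the first p symbols of s are all a's, y = a^k for some k with 1 ≤ k ≤ p.

Take i = 2: t = xy²z = a^(p + k) b a^p b.
Suppose t = uu for some string u. The string t contains exactly two b's and ends in b, so u contains exactly one b and ends in b; hence u = a^j b for some j, and uu = a^j b a^j b. Comparing with t = a^(p + k) b a^p b forces j = p + k (first block) and j = p (second block), which is impossible since k ≥ 1. So t ∉ L.

This contradicts the pumping lemma, which requires xy^i z ∈ L for all i ≥ 0.
Hence L = {ww : w ∈ {a,b}*} is not regular. ∎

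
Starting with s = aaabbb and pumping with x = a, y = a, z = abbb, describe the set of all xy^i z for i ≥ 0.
{xy^i z : i ≥ 0} = {a^(2+i) b^3 : i ≥ 0} = {aabbb, aaabbb, aaaabbb, ...}

With x = a, y = a, z = abbb: Starting with aaabbb and pumping the second 'a', we get strings with 2+i a's followed by 3 b's for i = 0, 1, 2, ...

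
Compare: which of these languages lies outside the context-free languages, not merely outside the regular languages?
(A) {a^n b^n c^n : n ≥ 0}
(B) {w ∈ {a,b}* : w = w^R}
(A) {a^n b^n c^n : n ≥ 0}

(A) {a^n b^n c^n : n ≥ 0} requires the CFL pumping lemma.

- {w ∈ {a,b}* : w = w^R} is context-free (but not regular)
  • Can be shown non-regular with the regular pumping lemma
  • After pumping, the string is no longer symmetric

- {a^n b^n c^n : n ≥ 0} is NOT context-free
  • Requires the CFL pumping lemma to prove
  • Cannot maintain three equal counts simultaneously

The CFL pumping lemma is "stronger" in that it can prove non-membership
in the larger class of context-free languages.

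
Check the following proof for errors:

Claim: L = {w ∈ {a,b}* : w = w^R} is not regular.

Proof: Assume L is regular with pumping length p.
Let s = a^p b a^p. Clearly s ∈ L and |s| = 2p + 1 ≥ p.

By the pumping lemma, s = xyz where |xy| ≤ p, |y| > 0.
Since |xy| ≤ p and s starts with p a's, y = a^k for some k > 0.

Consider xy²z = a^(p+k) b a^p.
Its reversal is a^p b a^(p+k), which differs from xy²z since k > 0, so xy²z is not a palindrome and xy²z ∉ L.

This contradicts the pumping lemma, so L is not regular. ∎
The proof is correct.

This proof is valid because:
1. s = a^p b a^p is in L and is chosen in terms of p, so |s| ≥ p holds for every p
2. The decomposition analysis is correct: |xy| ≤ p forces y to lie inside the leading a's
3. The contradiction is valid: a^(p+k) b a^p has more a's before the b than after it, so it is not a palindrome
4. The conclusion follows logically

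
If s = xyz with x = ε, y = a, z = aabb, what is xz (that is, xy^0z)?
aabb

Given x = '', y = 'a', z = 'aabb' and i = 0:

xy^0z = x + y·y·...·y (0 times) + z
       = '' + 'a'^0 + 'aabb'
       = '' + '' + 'aabb'
       = 'aabb'

The pumped string is 'aabb' with length 4.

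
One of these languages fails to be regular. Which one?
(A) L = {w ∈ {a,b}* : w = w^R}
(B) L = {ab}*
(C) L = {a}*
(A) {w ∈ {a,b}* : w = w^R}

(A) L = {w ∈ {a,b}* : w = w^R} is NOT regular.

The pumping lemma can be used to prove this:
After pumping, the string is no longer symmetric

The other languages are regular because they can be recognized by finite automata.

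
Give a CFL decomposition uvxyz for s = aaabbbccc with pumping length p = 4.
u='aa', v='a', x='bb', y='b', z='ccc'

For s = aaabbbccc with pumping length p = 4:

One valid decomposition:
- u = 'aa'
- v = 'a'
- x = 'bb'
- y = 'b'
- z = 'ccc'

Verification:
- uvxyz = 'aa' + 'a' + 'bb' + 'b' + 'ccc' = aaabbbccc ✓
- |vxy| = |'abbb'| = 4 ≤ 4 ✓
- |vy| = |'ab'| = 2 > 0 ✓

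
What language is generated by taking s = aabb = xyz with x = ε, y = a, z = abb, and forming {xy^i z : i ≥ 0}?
{xy^i z : i ≥ 0} = {a^(i+1) b^2 : i ≥ 0} = {abb, aabb, aaabb, ...}

With x = ε, y = a, z = abb: Starting with aabb and pumping the first 'a' (z = abb keeps the second 'a'), we get strings with i+1 a's followed by 2 b's for i = 0, 1, 2, ...; note bb is not produced because z always contributes one a.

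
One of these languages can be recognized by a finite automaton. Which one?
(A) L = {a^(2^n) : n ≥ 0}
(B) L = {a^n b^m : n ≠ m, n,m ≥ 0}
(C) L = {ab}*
(C) {ab}*

(C) L = {ab}* is regular.

This can be recognized by a finite automaton (DFA/NFA).
Regular expressions like {ab}* define regular languages.

The other choices are not regular:
- {a^(2^n) : n ≥ 0}: After pumping, length is no longer a power of 2
- {a^n b^m : n ≠ m, n,m ≥ 0}: After pumping a's, we can make n = m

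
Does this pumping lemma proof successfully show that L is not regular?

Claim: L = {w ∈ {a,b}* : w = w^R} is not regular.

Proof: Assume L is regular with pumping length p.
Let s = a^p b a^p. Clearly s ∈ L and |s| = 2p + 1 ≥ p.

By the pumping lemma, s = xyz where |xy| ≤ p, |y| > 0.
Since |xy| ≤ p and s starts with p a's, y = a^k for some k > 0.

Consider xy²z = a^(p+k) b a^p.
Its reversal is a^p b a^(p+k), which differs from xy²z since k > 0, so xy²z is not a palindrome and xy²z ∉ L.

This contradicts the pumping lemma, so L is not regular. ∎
The proof is correct.

This proof is valid because:
1. s = a^p b a^p is in L and is chosen in terms of p, so |s| ≥ p holds for every p
2. The decomposition analysis is correct: |xy| ≤ p forces y to lie inside the leading a's
3. The contradiction is valid: a^(p+k) b a^p has more a's before the b than after it, so it is not a palindrome
4. The conclusion follows logically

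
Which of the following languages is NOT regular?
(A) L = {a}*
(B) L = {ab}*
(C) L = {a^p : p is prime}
(C) {a^p : p is prime}

(C) L = {a^p : p is prime} is NOT regular.

The pumping lemma can be used to prove this:
After pumping, the length becomes composite

The other languages are regular because they can be recognized by finite automata.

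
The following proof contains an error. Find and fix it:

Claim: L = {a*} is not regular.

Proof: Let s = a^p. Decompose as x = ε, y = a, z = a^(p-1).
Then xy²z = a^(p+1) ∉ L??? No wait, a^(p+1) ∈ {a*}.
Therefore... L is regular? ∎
Error: The proof attempts to show a*  is not regular, but a* IS regular!

Correction: a* is a regular language (recognized by a simple DFA with one accepting state and self-loop on 'a'). The pumping lemma can only prove non-regularity, not regularity. For regular languages, pumping always works.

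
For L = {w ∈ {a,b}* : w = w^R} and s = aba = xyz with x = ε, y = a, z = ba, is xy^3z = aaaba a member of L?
No

xy³z = ε · aaa · ba = aaaba.
aaaba reversed is abaaa ≠ aaaba, so it is not a palindrome and is not in L.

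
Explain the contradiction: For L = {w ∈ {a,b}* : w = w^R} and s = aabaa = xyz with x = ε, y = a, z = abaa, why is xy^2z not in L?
xy²z = aaabaa ∉ L

Pumping with i = 2 replaces y = a by y² = aa:
- Original: s = xyz = aabaa; aabaa reversed is aabaa, the same string, so it is a palindrome and is in L
- Pumped: xy²z = ε · aa · abaa = aaabaa
- aaabaa reversed is aabaaa ≠ aaabaa, so it is not a palindrome and is not in L

The pumping lemma would require xy²z ∈ L, so this decomposition yields a contradiction.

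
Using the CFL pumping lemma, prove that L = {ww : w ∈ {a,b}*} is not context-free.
Assume for contradiction that L is context-free, and let p ≥ 1 be the pumping length given by the pumping lemma for CFLs.
Choose s = a^p b^p a^p b^p. Then s ∈ L (take w = a^p b^p) and |s| = 4p ≥ p.
By the CFL pumping lemma, s = uvxyz for some u, v, x, y, z with |vxy| ≤ p, |vy| ≥ 1, and uv^i xy^i z ∈ L for every i ≥ 0.

Write s as four blocks A₁ B₁ A₂ B₂ with A₁ = A₂ = a^p and B₁ = B₂ = b^p. Since |vxy| ≤ p, the window vxy lies inside at most two adjacent blocks. Take i = 0 and let t = uxz, so |t| = 4p − |vy| with 1 ≤ |vy| ≤ p. If |t| is odd, t ∉ L immediately, so assume |vy| is even (hence |vy| ≥ 2) and |t|/2 = 2p − |vy|/2, which satisfies p ≤ |t|/2 ≤ 2p − 1.

Case 1 (vxy inside A₁B₁): t = a^(p−j) b^(p−l) a^p b^p with j + l = |vy|. The second half of t has length < 2p, so it is a suffix of the trailing a^p b^p and ends in b; the first half is a^(p−j) b^(p−l) a^((j+l)/2), which ends in a because (j+l)/2 ≥ 1. The halves differ, so t ∉ L.

Case 2 (vxy inside B₁A₂, straddling the middle): t = a^p b^(p−j) a^(p−l) b^p with j + l = |vy|. If t = ww, then w is a prefix of t of length ≥ p, so w begins with a^p; and w is a suffix of t of length ≥ p, so w ends with b^p. That forces |w| ≥ 2p, contradicting |w| = |t|/2 ≤ 2p − 1. So t ∉ L.

Case 3 (vxy inside A₂B₂): t = a^p b^p a^(p−j) b^(p−l) with j + l = |vy|. The first half of t is a prefix of a^p b^p, so it begins with a; the second half is b^((j+l)/2) a^(p−j) b^(p−l), which begins with b. The halves differ, so t ∉ L.

In every case uv⁰xy⁰z = uxz ∉ L.

This contradicts the CFL pumping lemma, which requires uv^i xy^i z ∈ L for all i ≥ 0.
Hence L = {ww : w ∈ {a,b}*} is not context-free. ∎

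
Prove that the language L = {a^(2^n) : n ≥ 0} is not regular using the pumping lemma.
Assume for contradiction that L is regular, and let p ≥ 1 be the pumping length given by the pumping lemma.
Choose s = a^(2^p). Then s ∈ L and |s| = 2^p ≥ p.
By the pumping lemma, s = xyz for some x, y, z with |xy| ≤ p, |y| ≥ 1, and xy^i z ∈ L for every i ≥ 0.
Here y = a^k for some k with 1 ≤ k ≤ |xy| ≤ p, and p < 2^p.

Take i = 2: |xy²z| = 2^p + k.
Now 2^p < 2^p + k ≤ 2^p + p < 2^p + 2^p = 2^(p+1).
So |xy²z| lies strictly between the consecutive powers of two 2^p and 2^(p+1), hence is not a power of 2, and xy²z ∉ L.

This contradicts the pumping lemma, which requires xy^i z ∈ L for all i ≥ 0.
Hence L = {a^(2^n) : n ≥ 0} is not regular. ∎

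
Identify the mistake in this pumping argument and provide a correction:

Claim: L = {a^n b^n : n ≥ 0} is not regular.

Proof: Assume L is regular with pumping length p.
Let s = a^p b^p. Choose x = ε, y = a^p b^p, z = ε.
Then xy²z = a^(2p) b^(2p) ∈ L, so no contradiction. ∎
Error: The decomposition violates |xy| ≤ p. With y = a^p b^p, |xy| = |y| = 2p > p. (The proof also miscomputes xy²z, which would be a^p b^p a^p b^p rather than a^(2p) b^(2p), and it wrongly treats one harmless decomposition as settling the matter — the prover does not get to choose the decomposition.)

Correction: The pumping lemma requires |xy| ≤ p, and the argument must handle every decomposition satisfying |xy| ≤ p, |y| ≥ 1. Since s starts with p a's, any such y consists only of a's, say y = a^k with k ≥ 1. Then xy²z = a^(p+k) b^p has unequal numbers of a's and b's, so xy²z ∉ L — the required contradiction.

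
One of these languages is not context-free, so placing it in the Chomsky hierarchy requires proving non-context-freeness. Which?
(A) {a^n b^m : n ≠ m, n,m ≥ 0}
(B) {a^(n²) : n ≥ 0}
(B) {a^(n²) : n ≥ 0}

(B) {a^(n²) : n ≥ 0} requires the CFL pumping lemma.

- {a^n b^m : n ≠ m, n,m ≥ 0} is context-free (but not regular)
  • Can be shown non-regular with the regular pumping lemma
  • After pumping a's, we can make n = m

- {a^(n²) : n ≥ 0} is NOT context-free
  • Requires the CFL pumping lemma to prove
  • Gaps between squares grow unboundedly

The CFL pumping lemma is "stronger" in that it can prove non-membership
in the larger class of context-free languages.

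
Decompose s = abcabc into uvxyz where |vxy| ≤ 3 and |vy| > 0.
u='ab', v='c', x='a', y='b', z='c'

For s = abcabc with pumping length p = 3:

One valid decomposition:
- u = 'ab'
- v = 'c'
- x = 'a'
- y = 'b'
- z = 'c'

Verification:
- uvxyz = 'ab' + 'c' + 'a' + 'b' + 'c' = abcabc ✓
- |vxy| = |'cab'| = 3 ≤ 3 ✓
- |vy| = |'cb'| = 2 > 0 ✓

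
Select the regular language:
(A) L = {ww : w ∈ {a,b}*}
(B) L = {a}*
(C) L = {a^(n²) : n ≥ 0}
(B) {a}*

(B) L = {a}* is regular.

This can be recognized by a finite automaton (DFA/NFA).
Regular expressions like {a}* define regular languages.

The other choices are not regular:
- {ww : w ∈ {a,b}*}: After pumping, the two halves no longer match
- {a^(n²) : n ≥ 0}: After pumping, length is no longer a perfect square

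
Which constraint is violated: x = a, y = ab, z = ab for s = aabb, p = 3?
Violated: xyz = s

The decomposition x = a, y = ab, z = ab for s = aabb with p = 3
violates the constraint: xyz = s

xyz = 'a' + 'ab' + 'ab' = 'aabab' ≠ 'aabb' = s. The decomposition doesn't reconstruct s.

Pumping lemma constraints:
1. xyz = s (decomposition is valid)
2. |xy| ≤ p
3. |y| > 0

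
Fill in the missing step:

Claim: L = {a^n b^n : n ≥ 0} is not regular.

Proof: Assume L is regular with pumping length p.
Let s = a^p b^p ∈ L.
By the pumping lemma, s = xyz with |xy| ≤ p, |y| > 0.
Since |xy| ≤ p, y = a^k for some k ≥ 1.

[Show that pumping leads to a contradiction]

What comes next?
Consider xy²z = a^(p+k) b^p.

Since k ≥ 1, we have p + k > p.
So xy²z has more a's than b's: (p+k) a's vs p b's.
This means xy²z ∉ L because a^n b^n requires equal counts.

This contradicts the pumping lemma which states xy²z ∈ L.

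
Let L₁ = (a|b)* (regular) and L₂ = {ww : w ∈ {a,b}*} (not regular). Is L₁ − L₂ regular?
No — L₁ − L₂ is not regular.

L₁ − L₂ is the complement of {ww} within {a,b}*. If it were regular, its complement {ww} would be regular as well (regular languages are closed under complement) — contradiction. So L₁ − L₂ is not regular.

Note that the bare facts "L₁ regular, L₂ non-regular" do not settle the question by themselves: the closure of regular languages under ∪, ∩, complement and difference applies only when BOTH operands are regular. With a non-regular operand the result can come out regular or non-regular depending on the specific languages, so one has to work out L₁ − L₂ for this particular pair, as above.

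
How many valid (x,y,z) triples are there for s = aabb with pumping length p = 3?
6

For s = 'aabb' with pumping length p = 3:

Constraints: |xy| ≤ 3, |y| > 0

Valid decompositions (|xy| ≤ p, |y| ≥ 1):
  • x='', y='a', z='abb'
  • x='a', y='a', z='bb'
  • x='', y='aa', z='bb'
  • x='aa', y='b', z='b'
  • x='a', y='ab', z='b'
  • x='', y='aab', z='b'

Total count: 6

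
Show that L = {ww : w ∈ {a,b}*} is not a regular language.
Assume for contradiction that L is regular, and let p ≥ 1 be the pumping length given by the pumping lemma.
Choose s = a^p b a^p b. Then s ∈ L (take w = a^p b) and |s| = 2p + 2 ≥ p.
By the pumping lemma, s = xyz for some x, y, z with |xy| ≤ p, |y| ≥ 1, and xy^i z ∈ L for every i ≥ 0.
Since |xy| ≤ p and the first p symbols of s are all a's, y = a^k for some k with 1 ≤ k ≤ p.

Take i = 2: t = xy²z = a^(p + k) b a^p b.
Suppose t = uu for some string u. The string t contains exactly two b's and ends in b, so u contains exactly one b and ends in b; hence u = a^j b for some j, and uu = a^j b a^j b. Comparing with t = a^(p + k) b a^p b forces j = p + k (first block) and j = p (second block), which is impossible since k ≥ 1. So t ∉ L.

This contradicts the pumping lemma, which requires xy^i z ∈ L for all i ≥ 0.
Hence L = {ww : w ∈ {a,b}*} is not regular. ∎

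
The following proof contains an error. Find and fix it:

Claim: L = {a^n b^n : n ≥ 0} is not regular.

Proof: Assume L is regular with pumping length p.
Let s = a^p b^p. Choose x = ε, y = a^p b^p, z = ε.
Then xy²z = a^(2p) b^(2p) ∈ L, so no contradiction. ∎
Error: The decomposition violates |xy| ≤ p. With y = a^p b^p, |xy| = |y| = 2p > p. (The proof also miscomputes xy²z, which would be a^p b^p a^p b^p rather than a^(2p) b^(2p), and it wrongly treats one harmless decomposition as settling the matter — the prover does not get to choose the decomposition.)

Correction: The pumping lemma requires |xy| ≤ p, and the argument must handle every decomposition satisfying |xy| ≤ p, |y| ≥ 1. Since s starts with p a's, any such y consists only of a's, say y = a^k with k ≥ 1. Then xy²z = a^(p+k) b^p has unequal numbers of a's and b's, so xy²z ∉ L — the required contradiction.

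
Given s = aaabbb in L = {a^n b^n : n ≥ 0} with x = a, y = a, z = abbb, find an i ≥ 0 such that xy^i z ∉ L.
i = 2

xy²z = a · aa · abbb = aaaabbb; aaaabbb has 4 a's and 3 b's; 4 ≠ 3, so it is not in L.
(Other choices also work, e.g. i = 0, 3; only i = 1 is guaranteed to stay in L since xy¹z = s.)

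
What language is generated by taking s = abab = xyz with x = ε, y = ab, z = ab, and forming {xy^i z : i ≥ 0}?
{xy^i z : i ≥ 0} = {(ab)^(i+1) : i ≥ 0} = {ab, abab, ababab, ...}

With x = ε, y = ab, z = ab: Pumping 'ab' gives strings of alternating a's and b's.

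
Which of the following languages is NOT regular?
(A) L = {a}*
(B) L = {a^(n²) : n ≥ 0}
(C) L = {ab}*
(B) {a^(n²) : n ≥ 0}

(B) L = {a^(n²) : n ≥ 0} is NOT regular.

The pumping lemma can be used to prove this:
After pumping, length is no longer a perfect square

The other languages are regular because they can be recognized by finite automata.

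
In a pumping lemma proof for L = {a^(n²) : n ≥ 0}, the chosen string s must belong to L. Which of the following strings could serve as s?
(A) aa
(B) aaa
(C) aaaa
(C) aaaa

The pumping lemma is applied to a string s that lies in L, so first check membership of each option:
- (A) aa has length 2, strictly between 1² = 1 and 2² = 4, so it is not in L ✗
- (B) aaa has length 3, strictly between 1² = 1 and 2² = 4, so it is not in L ✗
- (C) aaaa has length 4 = 2², a perfect square, so it is in L ✓

Only (C) aaaa is in L, so it is the only candidate that could play the role of s.
(In a complete proof one picks s in terms of the pumping length p so that |s| ≥ p is guaranteed; a fixed string like aaaa illustrates the shape of such an s.)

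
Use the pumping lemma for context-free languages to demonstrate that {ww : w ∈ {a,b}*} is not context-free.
Assume for contradiction that L is context-free, and let p ≥ 1 be the pumping length given by the pumping lemma for CFLs.
Choose s = a^p b^p a^p b^p. Then s ∈ L (take w = a^p b^p) and |s| = 4p ≥ p.
By the CFL pumping lemma, s = uvxyz for some u, v, x, y, z with |vxy| ≤ p, |vy| ≥ 1, and uv^i xy^i z ∈ L for every i ≥ 0.

Write s as four blocks A₁ B₁ A₂ B₂ with A₁ = A₂ = a^p and B₁ = B₂ = b^p. Since |vxy| ≤ p, the window vxy lies inside at most two adjacent blocks. Take i = 0 and let t = uxz, so |t| = 4p − |vy| with 1 ≤ |vy| ≤ p. If |t| is odd, t ∉ L immediately, so assume |vy| is even (hence |vy| ≥ 2) and |t|/2 = 2p − |vy|/2, which satisfies p ≤ |t|/2 ≤ 2p − 1.

Case 1 (vxy inside A₁B₁): t = a^(p−j) b^(p−l) a^p b^p with j + l = |vy|. The second half of t has length < 2p, so it is a suffix of the trailing a^p b^p and ends in b; the first half is a^(p−j) b^(p−l) a^((j+l)/2), which ends in a because (j+l)/2 ≥ 1. The halves differ, so t ∉ L.

Case 2 (vxy inside B₁A₂, straddling the middle): t = a^p b^(p−j) a^(p−l) b^p with j + l = |vy|. If t = ww, then w is a prefix of t of length ≥ p, so w begins with a^p; and w is a suffix of t of length ≥ p, so w ends with b^p. That forces |w| ≥ 2p, contradicting |w| = |t|/2 ≤ 2p − 1. So t ∉ L.

Case 3 (vxy inside A₂B₂): t = a^p b^p a^(p−j) b^(p−l) with j + l = |vy|. The first half of t is a prefix of a^p b^p, so it begins with a; the second half is b^((j+l)/2) a^(p−j) b^(p−l), which begins with b. The halves differ, so t ∉ L.

In every case uv⁰xy⁰z = uxz ∉ L.

This contradicts the CFL pumping lemma, which requires uv^i xy^i z ∈ L for all i ≥ 0.
Hence L = {ww : w ∈ {a,b}*} is not context-free. ∎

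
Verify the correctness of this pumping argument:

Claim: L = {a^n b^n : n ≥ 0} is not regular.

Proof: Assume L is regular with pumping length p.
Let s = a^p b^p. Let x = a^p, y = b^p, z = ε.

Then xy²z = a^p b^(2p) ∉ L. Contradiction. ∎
The proof is INCORRECT.

Error: The decomposition violates |xy| ≤ p.
With x = a^p and y = b^p, we have |xy| = 2p > p.
The pumping lemma requires |xy| ≤ p, so y must be within the first p characters.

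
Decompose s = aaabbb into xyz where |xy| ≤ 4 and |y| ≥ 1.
x = 'aa', y = 'ab', z = 'bb'

For s = aaabbb and p = 4, one valid decomposition is:
- x = 'aa' (length 2)
- y = 'ab' (length 2)
- z = 'bb' (length 2)

Verification:
- xyz = 'aa' + 'ab' + 'bb' = aaabbb ✓
- |xy| = 4 ≤ 4 ✓
- |y| = 2 > 0 ✓

All pumping lemma constraints are satisfied.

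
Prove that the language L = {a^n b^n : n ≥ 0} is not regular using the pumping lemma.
Assume for contradiction that L is regular, and let p ≥ 1 be the pumping length given by the pumping lemma.
Choose s = a^p b^p. Then s ∈ L and |s| = 2p ≥ p.
By the pumping lemma, s = xyz for some x, y, z with |xy| ≤ p, |y| ≥ 1, and xy^i z ∈ L for every i ≥ 0.
Since |xy| ≤ p and the first p symbols of s are all a's, we must have y = a^k for some k with 1 ≤ k ≤ p.

Take i = 0: xy⁰z = a^(p − k) b^p.
This string has p − k a's but p b's, and p − k < p because k ≥ 1. So xy⁰z ∉ L.

This contradicts the pumping lemma, which requires xy^i z ∈ L for all i ≥ 0.
Hence L = {a^n b^n : n ≥ 0} is not regular. ∎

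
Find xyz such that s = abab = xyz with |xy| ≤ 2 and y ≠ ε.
x = '', y = 'a', z = 'bab'

For s = abab and p = 2, one valid decomposition is:
- x = '' (length 0)
- y = 'a' (length 1)
- z = 'bab' (length 3)

Verification:
- xyz = '' + 'a' + 'bab' = abab ✓
- |xy| = 1 ≤ 2 ✓
- |y| = 1 > 0 ✓

All pumping lemma constraints are satisfied.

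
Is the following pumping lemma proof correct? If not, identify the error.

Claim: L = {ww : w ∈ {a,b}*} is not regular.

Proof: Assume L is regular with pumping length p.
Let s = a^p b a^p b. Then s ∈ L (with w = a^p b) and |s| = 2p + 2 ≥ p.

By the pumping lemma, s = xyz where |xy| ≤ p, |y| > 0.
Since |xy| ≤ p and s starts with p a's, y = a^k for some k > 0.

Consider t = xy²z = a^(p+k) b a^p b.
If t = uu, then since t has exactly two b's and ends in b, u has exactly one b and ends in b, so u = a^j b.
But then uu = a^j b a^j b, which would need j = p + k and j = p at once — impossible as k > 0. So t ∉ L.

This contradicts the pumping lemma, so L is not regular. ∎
The proof is correct.

This proof is valid because:
1. s = a^p b a^p b is in L and is chosen in terms of p, so |s| ≥ p holds for every p
2. The decomposition analysis is correct: |xy| ≤ p forces y to lie inside the leading a's
3. The contradiction is valid: the argument shows a^(p+k) b a^p b cannot be split into two equal halves
4. The conclusion follows logically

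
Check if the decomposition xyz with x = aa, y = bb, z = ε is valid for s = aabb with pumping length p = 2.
Violated: |xy| ≤ p

The decomposition x = aa, y = bb, z = ε for s = aabb with p = 2
violates the constraint: |xy| ≤ p

|xy| = |aabb| = 4 > 2 = p. The decomposition puts too many characters in xy.

Pumping lemma constraints:
1. xyz = s (decomposition is valid)
2. |xy| ≤ p
3. |y| > 0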